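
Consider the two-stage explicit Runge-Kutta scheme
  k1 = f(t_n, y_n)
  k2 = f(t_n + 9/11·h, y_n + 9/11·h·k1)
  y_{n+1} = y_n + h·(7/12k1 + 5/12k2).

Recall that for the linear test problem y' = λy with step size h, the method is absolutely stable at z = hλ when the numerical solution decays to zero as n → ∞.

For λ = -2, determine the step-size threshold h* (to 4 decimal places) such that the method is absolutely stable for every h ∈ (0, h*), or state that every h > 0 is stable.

Set f=λy, z=hλ:
  k1=λy_n ⇒ h·k1=z·y_n;  k2=λ(1+9/11z)y_n ⇒ h·k2=z(1+9/11z)y_n
  y_{n+1}/y_n = 1 + 7/12z + 5/12z(1+9/11z) = 1 + z + 15/44z²
  R(z) = 1 + z + 15/44z².

Need |R(x)|<1, x<0.
x=-0.59: |R|=0.5287
R=1: x+15/44x²=0 ⇒ x=−44/15=-2.9333; min R=1−1/(4·15/44)=0.2667>−1
Confirm numerically:
  x=-2.430: |R|=0.58303 <1
  x=-1.742: |R|=0.29251 <1
  x=-1.692: |R|=0.28398 <1
  x=-3.462: |R|=1.62395 >1
  x=-3.417: |R|=1.56342 >1
Stable set (-2.9333, 0).

(-2.9333,0); λ=-2 ⇒ h* = (44/15)/2 = 1.4667.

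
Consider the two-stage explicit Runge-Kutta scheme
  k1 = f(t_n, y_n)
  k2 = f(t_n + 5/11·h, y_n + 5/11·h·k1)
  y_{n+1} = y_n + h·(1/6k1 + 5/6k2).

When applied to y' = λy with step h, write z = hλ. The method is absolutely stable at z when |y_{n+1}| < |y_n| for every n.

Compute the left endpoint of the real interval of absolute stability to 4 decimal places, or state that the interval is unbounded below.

z* = -2.6400.

Test eqn y'=λy, z=hλ:
  k1=λy_n ⇒ h·k1=z·y_n;  k2=λ(1+5/11z)y_n ⇒ h·k2=z(1+5/11z)y_n
  y_{n+1}/y_n = 1 + 1/6z + 5/6z(1+5/11z) = 1 + z + 25/66z²
  R(z) = 1 + z + 25/66z².

Need |R(x)|<1, x<0.
x=-1.37: |R|=0.3409
R=1: x+25/66x²=0 ⇒ x=−66/25=-2.6400; min R=1−1/(4·25/66)=0.3400>−1
Confirm numerically:
  x=-1.806: |R|=0.42947 <1
  x=-1.388: |R|=0.34175 <1
  x=-1.073: |R|=0.36311 <1
  x=-2.961: |R|=1.36003 >1
  x=-2.710: |R|=1.07186 >1
Interval (-2.6400, 0).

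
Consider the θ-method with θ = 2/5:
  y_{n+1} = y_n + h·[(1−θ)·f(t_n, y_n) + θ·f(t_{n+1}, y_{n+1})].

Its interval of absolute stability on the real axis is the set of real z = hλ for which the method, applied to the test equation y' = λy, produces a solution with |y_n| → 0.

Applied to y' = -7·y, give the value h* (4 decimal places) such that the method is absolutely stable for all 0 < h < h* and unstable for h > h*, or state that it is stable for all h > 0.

(-10.0000,0); λ=-7 ⇒ h* = (10)/7 = 1.4286.

Set f=λy, z=hλ:
  y_{n+1} = y_n + z·[3/5·y_n + 2/5·y_{n+1}] ⇒ (1 − 2/5z)y_{n+1} = (1 + 3/5z)y_n
  Hence R(z) = (1 + 3/5z)/(1 − 2/5z).

Need |R(x)|<1, x<0.
x=-1.09: |R|=0.2409
R=−1: 1+3/5x = −1+2/5x ⇒ -1/5x=2 ⇒ x=2/(-1/5)=-10.0000
Confirm numerically:
  x=-7.602: |R|=0.88131 <1
  x=-7.339: |R|=0.86477 <1
  x=-7.253: |R|=0.85917 <1
  x=-5.455: |R|=0.71433 <1
  x=-10.520: |R|=1.01997 >1
  x=-10.192: |R|=1.00756 >1
  x=-10.032: |R|=1.00128 >1
Stable set (-10.0000, 0).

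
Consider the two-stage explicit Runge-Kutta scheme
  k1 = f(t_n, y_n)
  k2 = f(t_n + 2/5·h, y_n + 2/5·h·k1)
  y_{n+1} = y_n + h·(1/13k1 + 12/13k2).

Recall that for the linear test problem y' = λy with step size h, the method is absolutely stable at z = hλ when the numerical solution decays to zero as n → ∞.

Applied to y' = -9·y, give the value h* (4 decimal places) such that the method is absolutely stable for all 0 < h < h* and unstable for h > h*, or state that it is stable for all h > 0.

Set f=λy, z=hλ:
  k1=λy_n ⇒ h·k1=z·y_n;  k2=λ(1+2/5z)y_n ⇒ h·k2=z(1+2/5z)y_n
  y_{n+1}/y_n = 1 + 1/13z + 12/13z(1+2/5z) = 1 + z + 24/65z²
  ⇒ R(z) = 1 + z + 24/65z².

Solve |R(x)|<1 on ℝ⁻.
x=-1.6: |R|=0.3452
R=1: x+24/65x²=0 ⇒ x=−65/24=-2.7083; min R=1−1/(4·24/65)=0.3229>−1
Confirm numerically:
  x=-1.880: |R|=0.42501 <1
  x=-1.814: |R|=0.40099 <1
  x=-1.794: |R|=0.39435 <1
  x=-1.247: |R|=0.32716 <1
  x=-2.829: |R|=1.12604 >1
  x=-2.774: |R|=1.06726 >1
So |R|<1 on (-2.7083, 0).

(-2.7083,0); λ=-9 ⇒ h* = (65/24)/9 = 0.3009.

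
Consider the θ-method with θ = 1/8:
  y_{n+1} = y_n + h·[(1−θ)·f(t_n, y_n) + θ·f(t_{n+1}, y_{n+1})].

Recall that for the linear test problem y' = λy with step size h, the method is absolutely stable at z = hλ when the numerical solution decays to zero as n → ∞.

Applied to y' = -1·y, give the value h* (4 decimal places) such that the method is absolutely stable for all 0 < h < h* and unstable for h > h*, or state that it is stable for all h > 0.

Test eqn y'=λy, z=hλ:
  y_{n+1} = y_n + z·[7/8·y_n + 1/8·y_{n+1}] ⇒ (1 − 1/8z)y_{n+1} = (1 + 7/8z)y_n
  R(z) = (1 + 7/8z)/(1 − 1/8z).

Solve |R(x)|<1 on ℝ⁻.
x=-0.7: |R|=0.3563
R=−1: 1+7/8x = −1+1/8x ⇒ -3/4x=2 ⇒ x=2/(-3/4)=-2.6667
Confirm numerically:
  x=-2.452: |R|=0.87677 <1
  x=-1.914: |R|=0.54448 <1
  x=-1.899: |R|=0.53470 <1
  x=-3.227: |R|=1.29946 >1
  x=-2.942: |R|=1.15098 >1
  x=-2.784: |R|=1.06528 >1
So |R|<1 on (-2.6667, 0).

(-2.6667,0); λ=-1 ⇒ h* = (8/3)/1 = 2.6667.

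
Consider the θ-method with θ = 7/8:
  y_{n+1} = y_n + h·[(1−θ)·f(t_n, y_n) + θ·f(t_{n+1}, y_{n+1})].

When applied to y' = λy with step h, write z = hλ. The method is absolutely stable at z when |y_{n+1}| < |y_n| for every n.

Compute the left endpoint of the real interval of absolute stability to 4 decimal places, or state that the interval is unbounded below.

interval (−∞, 0).

With y'=λy (z=hλ):
  y_{n+1} = y_n + z·[1/8·y_n + 7/8·y_{n+1}] ⇒ (1 − 7/8z)y_{n+1} = (1 + 1/8z)y_n
  so R(z) = (1 + 1/8z)/(1 − 7/8z).

Solve |R(x)|<1 on ℝ⁻.
x=-0.81: |R|=0.5260
x=-2: |R|=0.2727
x=-10: |R|=0.0256
x=-100: |R|=0.1299
θ=7/8≥1/2 ⇒ |1+1/8x|<|1−7/8x| ∀x<0 ⇒ interval (−∞,0).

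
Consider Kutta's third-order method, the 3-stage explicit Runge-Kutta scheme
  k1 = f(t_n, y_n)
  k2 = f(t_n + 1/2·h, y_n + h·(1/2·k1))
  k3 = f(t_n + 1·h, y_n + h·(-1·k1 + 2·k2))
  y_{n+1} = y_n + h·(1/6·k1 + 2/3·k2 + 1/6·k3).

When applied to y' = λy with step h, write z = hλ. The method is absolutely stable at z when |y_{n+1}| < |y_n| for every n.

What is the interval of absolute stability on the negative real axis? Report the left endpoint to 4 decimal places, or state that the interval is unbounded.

(-2.5127, 0).

Set f=λy, z=hλ:
  order 3, 3-stage ⇒ R(z)=1+z+z^2/2+z^3/6
  (e.g. R(-0.57)=0.56158, |R|=0.56158)

Find x<0 with |R(x)|<1.
x=-0.57: |R|=0.5616
|R(-1.58)|=0.0108 |R(-0.87)|=0.3987 |R(-0.66)|=0.5099
Bisect:
  x_lo=-3.1247 |R|=2.3277  x_hi=-0.3435 |R|=0.7087
  mid=-1.73413 |R|=0.09968 →hi
  mid=-2.42943 |R|=0.86816 →hi
  mid=-2.77707 |R|=1.49054 →lo
  mid=-2.60325 |R|=1.15513 →lo
  mid=-2.51634 |R|=1.00592 →lo
  mid=-2.47288 |R|=0.93565 →hi
  mid=-2.49461 |R|=0.97043 →hi
  mid=-2.50548 |R|=0.98809 →hi
  ...
  [-2.51277,-2.51260] ⇒ x*=-2.5127
So |R|<1 on (-2.5127, 0).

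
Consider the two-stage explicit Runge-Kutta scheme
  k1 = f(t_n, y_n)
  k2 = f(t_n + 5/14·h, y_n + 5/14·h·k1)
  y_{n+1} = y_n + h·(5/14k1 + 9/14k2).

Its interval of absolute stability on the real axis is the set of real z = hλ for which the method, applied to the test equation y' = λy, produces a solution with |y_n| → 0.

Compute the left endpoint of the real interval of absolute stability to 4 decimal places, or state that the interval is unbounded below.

left endpoint -4.3556.

Test eqn y'=λy, z=hλ:
  k1=λy_n ⇒ h·k1=z·y_n;  k2=λ(1+5/14z)y_n ⇒ h·k2=z(1+5/14z)y_n
  y_{n+1}/y_n = 1 + 5/14z + 9/14z(1+5/14z) = 1 + z + 45/196z²
  R(z) = 1 + z + 45/196z².

Need |R(x)|<1, x<0.
x=-0.85: |R|=0.3159
R=1: x+45/196x²=0 ⇒ x=−196/45=-4.3556; min R=1−1/(4·45/196)=-0.0889>−1
Confirm numerically:
  x=-3.868: |R|=0.56702 <1
  x=-2.627: |R|=0.04256 <1
  x=-1.854: |R|=0.06482 <1
  x=-4.835: |R|=1.53222 >1
  x=-4.625: |R|=1.28611 >1
Interval (-4.3556, 0).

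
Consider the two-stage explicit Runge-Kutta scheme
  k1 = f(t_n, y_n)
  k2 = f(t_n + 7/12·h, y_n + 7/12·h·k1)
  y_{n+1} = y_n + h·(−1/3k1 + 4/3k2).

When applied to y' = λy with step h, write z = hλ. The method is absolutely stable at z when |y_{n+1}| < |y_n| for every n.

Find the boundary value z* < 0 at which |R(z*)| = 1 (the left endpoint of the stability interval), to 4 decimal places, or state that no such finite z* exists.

With y'=λy (z=hλ):
  k1=λy_n ⇒ h·k1=z·y_n;  k2=λ(1+7/12z)y_n ⇒ h·k2=z(1+7/12z)y_n
  y_{n+1}/y_n = 1 − 1/3z + 4/3z(1+7/12z) = 1 + z + 7/9z²
  Hence R(z) = 1 + z + 7/9z².

Need |R(x)|<1, x<0.
x=-0.8: |R|=0.6978
R=1: x+7/9x²=0 ⇒ x=−9/7=-1.2857; min R=1−1/(4·7/9)=0.6786>−1
Confirm numerically:
  x=-1.216: |R|=0.93407 <1
  x=-1.192: |R|=0.91312 <1
  x=-1.000: |R|=0.77778 <1
  x=-0.578: |R|=0.68184 <1
  x=-1.831: |R|=1.77655 >1
  x=-1.743: |R|=1.61993 >1
So |R|<1 on (-1.2857, 0).

left endpoint -1.2857.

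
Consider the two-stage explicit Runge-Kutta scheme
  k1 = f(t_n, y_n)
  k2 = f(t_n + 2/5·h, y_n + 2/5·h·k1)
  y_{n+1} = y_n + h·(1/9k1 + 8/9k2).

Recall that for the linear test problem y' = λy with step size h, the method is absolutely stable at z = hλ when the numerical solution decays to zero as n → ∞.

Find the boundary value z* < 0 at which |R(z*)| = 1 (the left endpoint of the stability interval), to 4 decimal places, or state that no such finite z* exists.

left endpoint -2.8125.

On y'=λy, z=hλ:
  k1=λy_n ⇒ h·k1=z·y_n;  k2=λ(1+2/5z)y_n ⇒ h·k2=z(1+2/5z)y_n
  y_{n+1}/y_n = 1 + 1/9z + 8/9z(1+2/5z) = 1 + z + 16/45z²
  ⇒ R(z) = 1 + z + 16/45z².

Boundary: |R(x)|=1, x<0.
x=-1.35: |R|=0.2980
R=1: x+16/45x²=0 ⇒ x=−45/16=-2.8125; min R=1−1/(4·16/45)=0.2969>−1
Confirm numerically:
  x=-2.694: |R|=0.88649 <1
  x=-2.067: |R|=0.45211 <1
  x=-1.825: |R|=0.35922 <1
  x=-3.368: |R|=1.66522 >1
  x=-3.259: |R|=1.51738 >1
  x=-3.107: |R|=1.32534 >1
So |R|<1 on (-2.8125, 0).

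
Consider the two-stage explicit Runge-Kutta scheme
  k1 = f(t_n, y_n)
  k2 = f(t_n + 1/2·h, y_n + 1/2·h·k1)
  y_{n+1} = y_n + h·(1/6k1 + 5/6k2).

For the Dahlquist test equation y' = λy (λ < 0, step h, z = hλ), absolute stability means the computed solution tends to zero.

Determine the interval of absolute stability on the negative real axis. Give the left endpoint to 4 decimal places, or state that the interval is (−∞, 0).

With y'=λy (z=hλ):
  k1=λy_n ⇒ h·k1=z·y_n;  k2=λ(1+1/2z)y_n ⇒ h·k2=z(1+1/2z)y_n
  y_{n+1}/y_n = 1 + 1/6z + 5/6z(1+1/2z) = 1 + z + 5/12z²
  R(z) = 1 + z + 5/12z².

Solve |R(x)|<1 on ℝ⁻.
x=-0.44: |R|=0.6407
R=1: x+5/12x²=0 ⇒ x=−12/5=-2.4000; min R=1−1/(4·5/12)=0.4000>−1
Confirm numerically:
  x=-2.148: |R|=0.77446 <1
  x=-1.694: |R|=0.50168 <1
  x=-1.572: |R|=0.45766 <1
  x=-2.849: |R|=1.53300 >1
  x=-2.584: |R|=1.19811 >1
So |R|<1 on (-2.4000, 0).

z∈(-2.4000,0).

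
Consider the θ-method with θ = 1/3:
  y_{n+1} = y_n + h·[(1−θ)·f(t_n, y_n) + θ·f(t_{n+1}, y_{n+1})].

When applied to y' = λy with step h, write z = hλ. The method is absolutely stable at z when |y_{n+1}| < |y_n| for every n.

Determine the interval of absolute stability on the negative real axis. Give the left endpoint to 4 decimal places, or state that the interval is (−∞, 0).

z∈(-6.0000,0).

Test eqn y'=λy, z=hλ:
  y_{n+1} = y_n + z·[2/3·y_n + 1/3·y_{n+1}] ⇒ (1 − 1/3z)y_{n+1} = (1 + 2/3z)y_n
  Hence R(z) = (1 + 2/3z)/(1 − 1/3z).

Boundary: |R(x)|=1, x<0.
x=-1.24: |R|=0.1226
R=−1: 1+2/3x = −1+1/3x ⇒ -1/3x=2 ⇒ x=2/(-1/3)=-6.0000
Confirm numerically:
  x=-5.379: |R|=0.92589 <1
  x=-3.884: |R|=0.69262 <1
  x=-3.409: |R|=0.59572 <1
  x=-6.536: |R|=1.05621 >1
  x=-6.483: |R|=1.05093 >1
So |R|<1 on (-6.0000, 0).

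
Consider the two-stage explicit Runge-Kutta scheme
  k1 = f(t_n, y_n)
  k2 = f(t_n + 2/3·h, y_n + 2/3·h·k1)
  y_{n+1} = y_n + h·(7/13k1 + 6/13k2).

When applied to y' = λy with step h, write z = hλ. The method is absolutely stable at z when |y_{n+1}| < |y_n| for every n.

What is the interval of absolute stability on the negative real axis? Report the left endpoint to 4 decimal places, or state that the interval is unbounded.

(-3.2500, 0).

Set f=λy, z=hλ:
  k1=λy_n ⇒ h·k1=z·y_n;  k2=λ(1+2/3z)y_n ⇒ h·k2=z(1+2/3z)y_n
  y_{n+1}/y_n = 1 + 7/13z + 6/13z(1+2/3z) = 1 + z + 4/13z²
  ⇒ R(z) = 1 + z + 4/13z².

Solve |R(x)|<1 on ℝ⁻.
x=-0.42: |R|=0.6343
R=1: x+4/13x²=0 ⇒ x=−13/4=-3.2500; min R=1−1/(4·4/13)=0.1875>−1
Confirm numerically:
  x=-2.262: |R|=0.31235 <1
  x=-2.199: |R|=0.28888 <1
  x=-1.765: |R|=0.19353 <1
  x=-3.610: |R|=1.39988 >1
  x=-3.566: |R|=1.34672 >1
  x=-3.383: |R|=1.13844 >1
So |R|<1 on (-3.2500, 0).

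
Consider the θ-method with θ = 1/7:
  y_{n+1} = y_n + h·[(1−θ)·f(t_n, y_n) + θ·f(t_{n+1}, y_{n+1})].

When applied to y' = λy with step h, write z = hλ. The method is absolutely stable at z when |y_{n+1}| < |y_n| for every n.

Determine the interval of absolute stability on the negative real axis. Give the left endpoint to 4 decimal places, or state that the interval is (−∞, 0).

(-2.8000, 0).

Test eqn y'=λy, z=hλ:
  y_{n+1} = y_n + z·[6/7·y_n + 1/7·y_{n+1}] ⇒ (1 − 1/7z)y_{n+1} = (1 + 6/7z)y_n
  R(z) = (1 + 6/7z)/(1 − 1/7z).

Boundary: |R(x)|=1, x<0.
x=-1: |R|=0.1250
R=−1: 1+6/7x = −1+1/7x ⇒ -5/7x=2 ⇒ x=2/(-5/7)=-2.8000
Confirm numerically:
  x=-2.668: |R|=0.93173 <1
  x=-2.462: |R|=0.82139 <1
  x=-1.760: |R|=0.40639 <1
  x=-1.579: |R|=0.28838 <1
  x=-3.148: |R|=1.17146 >1
  x=-3.076: |R|=1.13696 >1
  x=-2.943: |R|=1.07191 >1
Stable set (-2.8000, 0).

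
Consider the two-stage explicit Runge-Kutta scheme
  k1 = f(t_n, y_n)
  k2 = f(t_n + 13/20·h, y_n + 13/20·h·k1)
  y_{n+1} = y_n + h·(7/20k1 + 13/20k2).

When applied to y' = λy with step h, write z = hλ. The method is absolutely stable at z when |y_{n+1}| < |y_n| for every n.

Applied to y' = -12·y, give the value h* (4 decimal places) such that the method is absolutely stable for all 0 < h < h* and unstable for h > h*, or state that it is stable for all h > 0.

(-2.3669,0); λ=-12 ⇒ h* = (400/169)/12 = 0.1972.

On y'=λy, z=hλ:
  k1=λy_n ⇒ h·k1=z·y_n;  k2=λ(1+13/20z)y_n ⇒ h·k2=z(1+13/20z)y_n
  y_{n+1}/y_n = 1 + 7/20z + 13/20z(1+13/20z) = 1 + z + 169/400z²
  so R(z) = 1 + z + 169/400z².

Find x<0 with |R(x)|<1.
x=-0.66: |R|=0.5240
R=1: x+169/400x²=0 ⇒ x=−400/169=-2.3669; min R=1−1/(4·169/400)=0.4083>−1
Confirm numerically:
  x=-2.143: |R|=0.79731 <1
  x=-1.760: |R|=0.54874 <1
  x=-1.217: |R|=0.40876 <1
  x=-0.957: |R|=0.42995 <1
  x=-2.728: |R|=1.41624 >1
  x=-2.579: |R|=1.23115 >1
So |R|<1 on (-2.3669, 0).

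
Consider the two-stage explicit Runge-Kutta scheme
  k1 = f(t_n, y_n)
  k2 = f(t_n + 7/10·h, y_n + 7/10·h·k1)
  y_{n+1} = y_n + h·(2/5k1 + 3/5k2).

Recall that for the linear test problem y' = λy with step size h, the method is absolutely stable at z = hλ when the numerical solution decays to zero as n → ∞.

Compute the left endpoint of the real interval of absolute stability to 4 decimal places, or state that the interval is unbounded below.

z* = -2.3810.

On y'=λy, z=hλ:
  k1=λy_n ⇒ h·k1=z·y_n;  k2=λ(1+7/10z)y_n ⇒ h·k2=z(1+7/10z)y_n
  y_{n+1}/y_n = 1 + 2/5z + 3/5z(1+7/10z) = 1 + z + 21/50z²
  Hence R(z) = 1 + z + 21/50z².

Need |R(x)|<1, x<0.
x=-1.43: |R|=0.4289
R=1: x+21/50x²=0 ⇒ x=−50/21=-2.3810; min R=1−1/(4·21/50)=0.4048>−1
Confirm numerically:
  x=-2.119: |R|=0.76687 <1
  x=-2.102: |R|=0.75373 <1
  x=-1.460: |R|=0.43527 <1
  x=-0.979: |R|=0.42355 <1
  x=-2.893: |R|=1.62217 >1
  x=-2.756: |R|=1.43413 >1
Interval (-2.3810, 0).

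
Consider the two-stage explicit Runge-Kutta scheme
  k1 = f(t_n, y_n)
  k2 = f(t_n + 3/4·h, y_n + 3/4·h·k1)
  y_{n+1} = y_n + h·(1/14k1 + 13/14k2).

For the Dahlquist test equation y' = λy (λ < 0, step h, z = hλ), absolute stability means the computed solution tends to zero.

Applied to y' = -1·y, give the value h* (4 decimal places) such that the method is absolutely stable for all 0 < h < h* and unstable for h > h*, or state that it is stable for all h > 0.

(-1.4359,0); λ=-1 ⇒ h* = (56/39)/1 = 1.4359.

On y'=λy, z=hλ:
  k1=λy_n ⇒ h·k1=z·y_n;  k2=λ(1+3/4z)y_n ⇒ h·k2=z(1+3/4z)y_n
  y_{n+1}/y_n = 1 + 1/14z + 13/14z(1+3/4z) = 1 + z + 39/56z²
  ⇒ R(z) = 1 + z + 39/56z².

Need |R(x)|<1, x<0.
x=-1.74: |R|=1.3685
R=1: x+39/56x²=0 ⇒ x=−56/39=-1.4359; min R=1−1/(4·39/56)=0.6410>−1
Confirm numerically:
  x=-1.308: |R|=0.88349 <1
  x=-1.179: |R|=0.78906 <1
  x=-0.899: |R|=0.66385 <1
  x=-0.574: |R|=0.65546 <1
  x=-1.764: |R|=1.40307 >1
  x=-1.644: |R|=1.23826 >1
So |R|<1 on (-1.4359, 0).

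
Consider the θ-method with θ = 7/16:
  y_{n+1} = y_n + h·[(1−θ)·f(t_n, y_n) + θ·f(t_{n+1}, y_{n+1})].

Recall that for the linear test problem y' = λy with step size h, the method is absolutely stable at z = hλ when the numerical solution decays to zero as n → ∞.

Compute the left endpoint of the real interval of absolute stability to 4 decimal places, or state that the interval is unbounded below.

z* = -16.0000.

Test eqn y'=λy, z=hλ:
  y_{n+1} = y_n + z·[9/16·y_n + 7/16·y_{n+1}] ⇒ (1 − 7/16z)y_{n+1} = (1 + 9/16z)y_n
  ⇒ R(z) = (1 + 9/16z)/(1 − 7/16z).

Need |R(x)|<1, x<0.
x=-1.15: |R|=0.2349
R=−1: 1+9/16x = −1+7/16x ⇒ -1/8x=2 ⇒ x=2/(-1/8)=-16.0000
Confirm numerically:
  x=-11.694: |R|=0.91199 <1
  x=-8.715: |R|=0.81079 <1
  x=-8.607: |R|=0.80608 <1
  x=-8.171: |R|=0.78608 <1
  x=-16.505: |R|=1.00768 >1
  x=-16.425: |R|=1.00649 >1
Interval (-16.0000, 0).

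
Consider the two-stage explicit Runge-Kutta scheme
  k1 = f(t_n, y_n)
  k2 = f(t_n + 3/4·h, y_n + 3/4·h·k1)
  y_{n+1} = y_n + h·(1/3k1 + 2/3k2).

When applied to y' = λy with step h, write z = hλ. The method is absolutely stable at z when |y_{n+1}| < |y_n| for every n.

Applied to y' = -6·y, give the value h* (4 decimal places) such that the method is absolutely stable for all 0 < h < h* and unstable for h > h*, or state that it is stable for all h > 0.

On y'=λy, z=hλ:
  k1=λy_n ⇒ h·k1=z·y_n;  k2=λ(1+3/4z)y_n ⇒ h·k2=z(1+3/4z)y_n
  y_{n+1}/y_n = 1 + 1/3z + 2/3z(1+3/4z) = 1 + z + 1/2z²
  ⇒ R(z) = 1 + z + 1/2z².

Find x<0 with |R(x)|<1.
x=-1.39: |R|=0.5760
R=1: x+1/2x²=0 ⇒ x=−2=-2.0000; min R=1−1/(4·1/2)=0.5000>−1
Confirm numerically:
  x=-1.906: |R|=0.91042 <1
  x=-1.829: |R|=0.84362 <1
  x=-1.181: |R|=0.51638 <1
  x=-1.014: |R|=0.50010 <1
  x=-2.202: |R|=1.22240 >1
  x=-2.150: |R|=1.16125 >1
Interval (-2.0000, 0).

(-2.0000,0); λ=-6 ⇒ h* = (2)/6 = 0.3333.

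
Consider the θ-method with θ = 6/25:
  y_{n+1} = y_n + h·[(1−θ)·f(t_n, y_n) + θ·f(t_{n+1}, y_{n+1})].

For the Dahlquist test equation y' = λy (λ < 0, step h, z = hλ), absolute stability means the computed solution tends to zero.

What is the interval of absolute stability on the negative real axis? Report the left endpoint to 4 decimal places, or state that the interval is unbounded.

On y'=λy, z=hλ:
  y_{n+1} = y_n + z·[19/25·y_n + 6/25·y_{n+1}] ⇒ (1 − 6/25z)y_{n+1} = (1 + 19/25z)y_n
  ⇒ R(z) = (1 + 19/25z)/(1 − 6/25z).

Find x<0 with |R(x)|<1.
x=-1.03: |R|=0.1742
R=−1: 1+19/25x = −1+6/25x ⇒ -13/25x=2 ⇒ x=2/(-13/25)=-3.8462
Confirm numerically:
  x=-1.960: |R|=0.33297 <1
  x=-1.786: |R|=0.25014 <1
  x=-1.590: |R|=0.15084 <1
  x=-4.445: |R|=1.15067 >1
  x=-4.346: |R|=1.12722 >1
So |R|<1 on (-3.8462, 0).

(-3.8462, 0).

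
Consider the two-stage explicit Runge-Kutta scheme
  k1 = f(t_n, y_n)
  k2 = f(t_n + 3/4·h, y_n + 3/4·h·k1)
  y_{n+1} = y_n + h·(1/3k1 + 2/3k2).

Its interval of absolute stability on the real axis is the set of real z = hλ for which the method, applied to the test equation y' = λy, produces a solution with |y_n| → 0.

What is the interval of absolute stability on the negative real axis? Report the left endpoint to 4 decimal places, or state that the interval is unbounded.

On y'=λy, z=hλ:
  k1=λy_n ⇒ h·k1=z·y_n;  k2=λ(1+3/4z)y_n ⇒ h·k2=z(1+3/4z)y_n
  y_{n+1}/y_n = 1 + 1/3z + 2/3z(1+3/4z) = 1 + z + 1/2z²
  R(z) = 1 + z + 1/2z².

Find x<0 with |R(x)|<1.
x=-1.07: |R|=0.5025
R=1: x+1/2x²=0 ⇒ x=−2=-2.0000; min R=1−1/(4·1/2)=0.5000>−1
Confirm numerically:
  x=-1.370: |R|=0.56845 <1
  x=-1.150: |R|=0.51125 <1
  x=-1.055: |R|=0.50151 <1
  x=-0.878: |R|=0.50744 <1
  x=-2.530: |R|=1.67045 >1
  x=-2.280: |R|=1.31920 >1
Interval (-2.0000, 0).

(-2.0000, 0).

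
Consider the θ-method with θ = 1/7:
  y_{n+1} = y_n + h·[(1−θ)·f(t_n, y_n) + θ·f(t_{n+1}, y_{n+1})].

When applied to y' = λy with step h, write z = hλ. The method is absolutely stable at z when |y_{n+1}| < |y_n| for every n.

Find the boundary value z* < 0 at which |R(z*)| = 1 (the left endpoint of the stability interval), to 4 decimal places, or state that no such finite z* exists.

Set f=λy, z=hλ:
  y_{n+1} = y_n + z·[6/7·y_n + 1/7·y_{n+1}] ⇒ (1 − 1/7z)y_{n+1} = (1 + 6/7z)y_n
  Hence R(z) = (1 + 6/7z)/(1 − 1/7z).

Need |R(x)|<1, x<0.
x=-1.69: |R|=0.3613
R=−1: 1+6/7x = −1+1/7x ⇒ -5/7x=2 ⇒ x=2/(-5/7)=-2.8000
Confirm numerically:
  x=-2.645: |R|=0.91965 <1
  x=-2.004: |R|=0.55797 <1
  x=-1.621: |R|=0.31620 <1
  x=-3.314: |R|=1.24918 >1
  x=-3.195: |R|=1.19372 >1
Interval (-2.8000, 0).

z* = -2.8000.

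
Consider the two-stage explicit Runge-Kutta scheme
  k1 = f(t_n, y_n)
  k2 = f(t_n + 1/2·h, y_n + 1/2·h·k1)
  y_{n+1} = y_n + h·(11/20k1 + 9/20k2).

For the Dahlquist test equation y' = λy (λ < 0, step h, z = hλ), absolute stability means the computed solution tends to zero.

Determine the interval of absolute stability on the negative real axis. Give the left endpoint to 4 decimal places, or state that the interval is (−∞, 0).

z∈(-4.4444,0).

On y'=λy, z=hλ:
  k1=λy_n ⇒ h·k1=z·y_n;  k2=λ(1+1/2z)y_n ⇒ h·k2=z(1+1/2z)y_n
  y_{n+1}/y_n = 1 + 11/20z + 9/20z(1+1/2z) = 1 + z + 9/40z²
  so R(z) = 1 + z + 9/40z².

Boundary: |R(x)|=1, x<0.
x=-1.42: |R|=0.0337
R=1: x+9/40x²=0 ⇒ x=−40/9=-4.4444; min R=1−1/(4·9/40)=-0.1111>−1
Confirm numerically:
  x=-4.206: |R|=0.77435 <1
  x=-4.133: |R|=0.71038 <1
  x=-3.178: |R|=0.09443 <1
  x=-5.012: |R|=1.64003 >1
  x=-4.746: |R|=1.32202 >1
Stable set (-4.4444, 0).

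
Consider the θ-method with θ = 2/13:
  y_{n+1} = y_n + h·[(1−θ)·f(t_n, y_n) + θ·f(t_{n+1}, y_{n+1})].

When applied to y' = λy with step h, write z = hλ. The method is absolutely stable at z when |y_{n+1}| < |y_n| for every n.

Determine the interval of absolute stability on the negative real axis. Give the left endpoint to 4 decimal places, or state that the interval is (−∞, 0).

z∈(-2.8889,0).

On y'=λy, z=hλ:
  y_{n+1} = y_n + z·[11/13·y_n + 2/13·y_{n+1}] ⇒ (1 − 2/13z)y_{n+1} = (1 + 11/13z)y_n
  so R(z) = (1 + 11/13z)/(1 − 2/13z).

Need |R(x)|<1, x<0.
x=-1.71: |R|=0.3538
R=−1: 1+11/13x = −1+2/13x ⇒ -9/13x=2 ⇒ x=2/(-9/13)=-2.8889
Confirm numerically:
  x=-2.166: |R|=0.62462 <1
  x=-2.108: |R|=0.59178 <1
  x=-1.884: |R|=0.46064 <1
  x=-3.441: |R|=1.24992 >1
  x=-3.153: |R|=1.12312 >1
  x=-3.148: |R|=1.12085 >1
So |R|<1 on (-2.8889, 0).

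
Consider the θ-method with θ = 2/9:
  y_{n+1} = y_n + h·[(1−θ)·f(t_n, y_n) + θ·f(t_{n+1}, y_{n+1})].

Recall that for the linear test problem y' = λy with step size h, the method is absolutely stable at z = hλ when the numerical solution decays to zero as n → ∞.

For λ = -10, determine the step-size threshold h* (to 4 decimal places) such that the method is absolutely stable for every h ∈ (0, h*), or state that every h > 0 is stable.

(-3.6000,0); λ=-10 ⇒ h* = (18/5)/10 = 0.3600.

Test eqn y'=λy, z=hλ:
  y_{n+1} = y_n + z·[7/9·y_n + 2/9·y_{n+1}] ⇒ (1 − 2/9z)y_{n+1} = (1 + 7/9z)y_n
  Hence R(z) = (1 + 7/9z)/(1 − 2/9z).

Find x<0 with |R(x)|<1.
x=-1.77: |R|=0.2703
R=−1: 1+7/9x = −1+2/9x ⇒ -5/9x=2 ⇒ x=2/(-5/9)=-3.6000
Confirm numerically:
  x=-3.271: |R|=0.89416 <1
  x=-2.419: |R|=0.57328 <1
  x=-1.537: |R|=0.14568 <1
  x=-1.446: |R|=0.09435 <1
  x=-3.875: |R|=1.08209 >1
  x=-3.811: |R|=1.06347 >1
  x=-3.657: |R|=1.01747 >1
Stable set (-3.6000, 0).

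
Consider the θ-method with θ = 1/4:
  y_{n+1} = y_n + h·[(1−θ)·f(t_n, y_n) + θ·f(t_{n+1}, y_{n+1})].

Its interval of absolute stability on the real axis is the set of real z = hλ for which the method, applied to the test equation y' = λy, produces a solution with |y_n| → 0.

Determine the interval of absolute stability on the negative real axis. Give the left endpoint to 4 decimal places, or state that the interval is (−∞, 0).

(-4.0000, 0).

Set f=λy, z=hλ:
  y_{n+1} = y_n + z·[3/4·y_n + 1/4·y_{n+1}] ⇒ (1 − 1/4z)y_{n+1} = (1 + 3/4z)y_n
  ⇒ R(z) = (1 + 3/4z)/(1 − 1/4z).

Boundary: |R(x)|=1, x<0.
x=-0.91: |R|=0.2587
R=−1: 1+3/4x = −1+1/4x ⇒ -1/2x=2 ⇒ x=2/(-1/2)=-4.0000
Confirm numerically:
  x=-3.614: |R|=0.89861 <1
  x=-3.156: |R|=0.76411 <1
  x=-2.945: |R|=0.69618 <1
  x=-4.533: |R|=1.12493 >1
  x=-4.483: |R|=1.11387 >1
Interval (-4.0000, 0).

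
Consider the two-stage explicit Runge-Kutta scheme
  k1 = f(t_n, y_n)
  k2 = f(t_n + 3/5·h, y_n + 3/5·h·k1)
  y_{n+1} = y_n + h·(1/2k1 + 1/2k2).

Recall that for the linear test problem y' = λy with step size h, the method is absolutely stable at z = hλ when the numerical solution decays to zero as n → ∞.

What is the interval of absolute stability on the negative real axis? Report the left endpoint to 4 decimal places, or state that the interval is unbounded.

(-3.3333, 0).

On y'=λy, z=hλ:
  k1=λy_n ⇒ h·k1=z·y_n;  k2=λ(1+3/5z)y_n ⇒ h·k2=z(1+3/5z)y_n
  y_{n+1}/y_n = 1 + 1/2z + 1/2z(1+3/5z) = 1 + z + 3/10z²
  ⇒ R(z) = 1 + z + 3/10z².

Need |R(x)|<1, x<0.
x=-0.67: |R|=0.4647
R=1: x+3/10x²=0 ⇒ x=−10/3=-3.3333; min R=1−1/(4·3/10)=0.1667>−1
Confirm numerically:
  x=-2.948: |R|=0.65921 <1
  x=-2.283: |R|=0.28063 <1
  x=-1.722: |R|=0.16759 <1
  x=-1.683: |R|=0.16675 <1
  x=-3.668: |R|=1.36827 >1
  x=-3.569: |R|=1.25233 >1
  x=-3.495: |R|=1.16951 >1
Interval (-3.3333, 0).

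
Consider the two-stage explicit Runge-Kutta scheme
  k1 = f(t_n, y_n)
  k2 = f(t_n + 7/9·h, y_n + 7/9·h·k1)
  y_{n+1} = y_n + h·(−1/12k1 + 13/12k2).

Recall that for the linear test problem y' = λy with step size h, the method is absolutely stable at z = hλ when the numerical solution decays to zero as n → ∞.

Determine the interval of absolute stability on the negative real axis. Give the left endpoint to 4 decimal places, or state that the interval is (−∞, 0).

On y'=λy, z=hλ:
  k1=λy_n ⇒ h·k1=z·y_n;  k2=λ(1+7/9z)y_n ⇒ h·k2=z(1+7/9z)y_n
  y_{n+1}/y_n = 1 − 1/12z + 13/12z(1+7/9z) = 1 + z + 91/108z²
  Hence R(z) = 1 + z + 91/108z².

Boundary: |R(x)|=1, x<0.
x=-0.47: |R|=0.7161
R=1: x+91/108x²=0 ⇒ x=−108/91=-1.1868; min R=1−1/(4·91/108)=0.7033>−1
Confirm numerically:
  x=-1.078: |R|=0.90116 <1
  x=-0.929: |R|=0.79819 <1
  x=-0.925: |R|=0.79594 <1
  x=-0.884: |R|=0.77445 <1
  x=-1.761: |R|=1.85198 >1
  x=-1.718: |R|=1.76893 >1
  x=-1.688: |R|=1.71284 >1
Stable set (-1.1868, 0).

z∈(-1.1868,0).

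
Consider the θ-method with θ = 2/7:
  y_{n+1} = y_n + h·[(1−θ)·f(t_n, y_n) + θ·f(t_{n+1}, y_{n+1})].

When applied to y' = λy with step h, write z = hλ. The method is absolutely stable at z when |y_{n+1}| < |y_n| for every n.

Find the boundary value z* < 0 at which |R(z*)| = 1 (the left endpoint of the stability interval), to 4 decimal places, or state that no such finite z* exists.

Test eqn y'=λy, z=hλ:
  y_{n+1} = y_n + z·[5/7·y_n + 2/7·y_{n+1}] ⇒ (1 − 2/7z)y_{n+1} = (1 + 5/7z)y_n
  Hence R(z) = (1 + 5/7z)/(1 − 2/7z).

Find x<0 with |R(x)|<1.
x=-0.8: |R|=0.3488
R=−1: 1+5/7x = −1+2/7x ⇒ -3/7x=2 ⇒ x=2/(-3/7)=-4.6667
Confirm numerically:
  x=-3.926: |R|=0.85039 <1
  x=-3.778: |R|=0.81685 <1
  x=-2.152: |R|=0.33263 <1
  x=-2.049: |R|=0.29240 <1
  x=-5.101: |R|=1.07575 >1
  x=-4.833: |R|=1.02994 >1
Stable set (-4.6667, 0).

left endpoint -4.6667.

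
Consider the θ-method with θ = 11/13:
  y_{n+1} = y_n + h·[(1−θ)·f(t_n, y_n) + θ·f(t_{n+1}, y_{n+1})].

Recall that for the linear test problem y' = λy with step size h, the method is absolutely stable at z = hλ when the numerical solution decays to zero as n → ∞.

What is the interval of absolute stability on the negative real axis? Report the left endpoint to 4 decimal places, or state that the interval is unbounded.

On y'=λy, z=hλ:
  y_{n+1} = y_n + z·[2/13·y_n + 11/13·y_{n+1}] ⇒ (1 − 11/13z)y_{n+1} = (1 + 2/13z)y_n
  Hence R(z) = (1 + 2/13z)/(1 − 11/13z).

Need |R(x)|<1, x<0.
x=-1.21: |R|=0.4021
x=-2: |R|=0.2571
x=-10: |R|=0.0569
x=-100: |R|=0.1680
θ=11/13≥1/2 ⇒ |1+2/13x|<|1−11/13x| ∀x<0 ⇒ interval (−∞,0).

interval (−∞, 0).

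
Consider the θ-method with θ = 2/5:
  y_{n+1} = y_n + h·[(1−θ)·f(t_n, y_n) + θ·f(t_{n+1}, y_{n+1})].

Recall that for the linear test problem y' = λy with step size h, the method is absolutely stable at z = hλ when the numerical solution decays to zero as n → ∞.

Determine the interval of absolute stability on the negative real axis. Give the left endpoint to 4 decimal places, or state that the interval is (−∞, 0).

(-10.0000, 0).

With y'=λy (z=hλ):
  y_{n+1} = y_n + z·[3/5·y_n + 2/5·y_{n+1}] ⇒ (1 − 2/5z)y_{n+1} = (1 + 3/5z)y_n
  ⇒ R(z) = (1 + 3/5z)/(1 − 2/5z).

Need |R(x)|<1, x<0.
x=-0.95: |R|=0.3116
R=−1: 1+3/5x = −1+2/5x ⇒ -1/5x=2 ⇒ x=2/(-1/5)=-10.0000
Confirm numerically:
  x=-8.993: |R|=0.95619 <1
  x=-7.697: |R|=0.88707 <1
  x=-7.012: |R|=0.84294 <1
  x=-10.483: |R|=1.01860 >1
  x=-10.339: |R|=1.01320 >1
  x=-10.088: |R|=1.00350 >1
So |R|<1 on (-10.0000, 0).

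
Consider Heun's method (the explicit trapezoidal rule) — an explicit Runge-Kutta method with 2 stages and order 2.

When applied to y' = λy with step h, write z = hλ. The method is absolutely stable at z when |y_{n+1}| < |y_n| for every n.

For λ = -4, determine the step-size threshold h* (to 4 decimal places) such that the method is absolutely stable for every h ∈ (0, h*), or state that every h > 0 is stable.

(-2.0000,0); λ=-4 ⇒ h* = 0.5000.

On y'=λy, z=hλ:
  order 2, 2-stage ⇒ R(z)=1+z+z^2/2
  (e.g. R(-1.2)=0.52000, |R|=0.52000)

Solve |R(x)|<1 on ℝ⁻.
x=-1.2: |R|=0.5200
|R(-1.09)|=0.5040 |R(-0.76)|=0.5288 |R(-0.58)|=0.5882
Bisect:
  x_lo=-2.3372 |R|=1.3941  x_hi=-0.1074 |R|=0.8983
  mid=-1.22233 |R|=0.52472 →hi
  mid=-1.77978 |R|=0.80402 →hi
  mid=-2.05850 |R|=1.06021 →lo
  mid=-1.91914 |R|=0.92241 →hi
  mid=-1.98882 |R|=0.98888 →hi
  mid=-2.02366 |R|=1.02394 →lo
  mid=-2.00624 |R|=1.00626 →lo
  mid=-1.99753 |R|=0.99753 →hi
  mid=-2.00188 |R|=1.00188 →lo
  mid=-1.99970 |R|=0.99970 →hi
  ...
  [-2.00011,-1.99998] ⇒ x*=-2.0000
So |R|<1 on (-2.0000, 0).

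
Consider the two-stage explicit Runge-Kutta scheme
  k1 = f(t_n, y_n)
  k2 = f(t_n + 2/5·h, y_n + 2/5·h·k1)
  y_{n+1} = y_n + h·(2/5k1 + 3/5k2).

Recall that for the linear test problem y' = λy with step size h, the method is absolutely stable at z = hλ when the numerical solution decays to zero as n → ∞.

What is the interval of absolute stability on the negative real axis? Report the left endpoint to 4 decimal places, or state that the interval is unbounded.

With y'=λy (z=hλ):
  k1=λy_n ⇒ h·k1=z·y_n;  k2=λ(1+2/5z)y_n ⇒ h·k2=z(1+2/5z)y_n
  y_{n+1}/y_n = 1 + 2/5z + 3/5z(1+2/5z) = 1 + z + 6/25z²
  ⇒ R(z) = 1 + z + 6/25z².

Solve |R(x)|<1 on ℝ⁻.
x=-0.33: |R|=0.6961
R=1: x+6/25x²=0 ⇒ x=−25/6=-4.1667; min R=1−1/(4·6/25)=-0.0417>−1
Confirm numerically:
  x=-3.110: |R|=0.21130 <1
  x=-2.659: |R|=0.03787 <1
  x=-2.306: |R|=0.02977 <1
  x=-4.658: |R|=1.54927 >1
  x=-4.279: |R|=1.11536 >1
Interval (-4.1667, 0).

(-4.1667, 0).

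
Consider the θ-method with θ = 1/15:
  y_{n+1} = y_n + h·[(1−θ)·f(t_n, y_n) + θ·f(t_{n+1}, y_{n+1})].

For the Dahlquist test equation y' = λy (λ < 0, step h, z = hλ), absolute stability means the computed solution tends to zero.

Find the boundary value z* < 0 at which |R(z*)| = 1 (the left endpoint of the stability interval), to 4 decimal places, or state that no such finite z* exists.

left endpoint -2.3077.

Test eqn y'=λy, z=hλ:
  y_{n+1} = y_n + z·[14/15·y_n + 1/15·y_{n+1}] ⇒ (1 − 1/15z)y_{n+1} = (1 + 14/15z)y_n
  so R(z) = (1 + 14/15z)/(1 − 1/15z).

Solve |R(x)|<1 on ℝ⁻.
x=-1.38: |R|=0.2637
R=−1: 1+14/15x = −1+1/15x ⇒ -13/15x=2 ⇒ x=2/(-13/15)=-2.3077
Confirm numerically:
  x=-1.861: |R|=0.65560 <1
  x=-1.674: |R|=0.50594 <1
  x=-1.535: |R|=0.39250 <1
  x=-0.995: |R|=0.06690 <1
  x=-2.664: |R|=1.26223 >1
  x=-2.649: |R|=1.25140 >1
So |R|<1 on (-2.3077, 0).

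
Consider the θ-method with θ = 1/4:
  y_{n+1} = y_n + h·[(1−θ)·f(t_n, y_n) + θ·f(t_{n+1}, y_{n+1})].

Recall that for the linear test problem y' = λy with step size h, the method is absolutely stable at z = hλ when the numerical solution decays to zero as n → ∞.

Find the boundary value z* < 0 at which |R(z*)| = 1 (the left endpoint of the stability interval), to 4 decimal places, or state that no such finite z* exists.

With y'=λy (z=hλ):
  y_{n+1} = y_n + z·[3/4·y_n + 1/4·y_{n+1}] ⇒ (1 − 1/4z)y_{n+1} = (1 + 3/4z)y_n
  ⇒ R(z) = (1 + 3/4z)/(1 − 1/4z).

Find x<0 with |R(x)|<1.
x=-0.35: |R|=0.6782
R=−1: 1+3/4x = −1+1/4x ⇒ -1/2x=2 ⇒ x=2/(-1/2)=-4.0000
Confirm numerically:
  x=-3.830: |R|=0.95658 <1
  x=-3.676: |R|=0.91558 <1
  x=-1.891: |R|=0.28399 <1
  x=-4.409: |R|=1.09728 >1
  x=-4.146: |R|=1.03585 >1
So |R|<1 on (-4.0000, 0).

left endpoint -4.0000.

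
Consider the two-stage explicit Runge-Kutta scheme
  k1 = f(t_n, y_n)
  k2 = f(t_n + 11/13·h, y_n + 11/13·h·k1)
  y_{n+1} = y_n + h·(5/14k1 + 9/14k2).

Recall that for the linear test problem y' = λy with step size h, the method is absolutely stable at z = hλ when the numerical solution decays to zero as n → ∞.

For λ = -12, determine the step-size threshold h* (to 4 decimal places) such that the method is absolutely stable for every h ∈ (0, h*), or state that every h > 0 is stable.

Set f=λy, z=hλ:
  k1=λy_n ⇒ h·k1=z·y_n;  k2=λ(1+11/13z)y_n ⇒ h·k2=z(1+11/13z)y_n
  y_{n+1}/y_n = 1 + 5/14z + 9/14z(1+11/13z) = 1 + z + 99/182z²
  R(z) = 1 + z + 99/182z².

Boundary: |R(x)|=1, x<0.
x=-1.79: |R|=0.9529
R=1: x+99/182x²=0 ⇒ x=−182/99=-1.8384; min R=1−1/(4·99/182)=0.5404>−1
Confirm numerically:
  x=-1.729: |R|=0.89712 <1
  x=-1.366: |R|=0.64900 <1
  x=-1.354: |R|=0.64324 <1
  x=-2.386: |R|=1.71074 >1
  x=-2.102: |R|=1.30142 >1
Stable set (-1.8384, 0).

(-1.8384,0); λ=-12 ⇒ h* = (182/99)/12 = 0.1532.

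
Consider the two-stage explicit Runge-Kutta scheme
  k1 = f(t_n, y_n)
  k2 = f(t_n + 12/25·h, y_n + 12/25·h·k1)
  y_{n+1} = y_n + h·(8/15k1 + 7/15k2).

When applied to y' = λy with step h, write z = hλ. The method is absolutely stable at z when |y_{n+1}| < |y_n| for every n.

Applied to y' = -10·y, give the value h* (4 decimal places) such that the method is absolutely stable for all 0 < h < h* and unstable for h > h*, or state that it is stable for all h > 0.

Set f=λy, z=hλ:
  k1=λy_n ⇒ h·k1=z·y_n;  k2=λ(1+12/25z)y_n ⇒ h·k2=z(1+12/25z)y_n
  y_{n+1}/y_n = 1 + 8/15z + 7/15z(1+12/25z) = 1 + z + 28/125z²
  R(z) = 1 + z + 28/125z².

Solve |R(x)|<1 on ℝ⁻.
x=-1.59: |R|=0.0237
R=1: x+28/125x²=0 ⇒ x=−125/28=-4.4643; min R=1−1/(4·28/125)=-0.1161>−1
Confirm numerically:
  x=-3.998: |R|=0.58242 <1
  x=-3.819: |R|=0.44799 <1
  x=-3.671: |R|=0.34768 <1
  x=-1.944: |R|=0.09747 <1
  x=-4.665: |R|=1.20974 >1
  x=-4.662: |R|=1.20647 >1
So |R|<1 on (-4.4643, 0).

(-4.4643,0); λ=-10 ⇒ h* = (125/28)/10 = 0.4464.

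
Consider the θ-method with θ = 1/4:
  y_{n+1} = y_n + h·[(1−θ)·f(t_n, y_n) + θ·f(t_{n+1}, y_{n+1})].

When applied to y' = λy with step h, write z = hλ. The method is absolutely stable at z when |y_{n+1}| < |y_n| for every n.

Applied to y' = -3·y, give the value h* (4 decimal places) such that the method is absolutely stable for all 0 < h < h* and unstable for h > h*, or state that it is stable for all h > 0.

(-4.0000,0); λ=-3 ⇒ h* = (4)/3 = 1.3333.

Set f=λy, z=hλ:
  y_{n+1} = y_n + z·[3/4·y_n + 1/4·y_{n+1}] ⇒ (1 − 1/4z)y_{n+1} = (1 + 3/4z)y_n
  so R(z) = (1 + 3/4z)/(1 − 1/4z).

Solve |R(x)|<1 on ℝ⁻.
x=-1.25: |R|=0.0476
R=−1: 1+3/4x = −1+1/4x ⇒ -1/2x=2 ⇒ x=2/(-1/2)=-4.0000
Confirm numerically:
  x=-3.850: |R|=0.96178 <1
  x=-3.718: |R|=0.92692 <1
  x=-3.609: |R|=0.89723 <1
  x=-1.634: |R|=0.16010 <1
  x=-4.589: |R|=1.13715 >1
  x=-4.221: |R|=1.05376 >1
Interval (-4.0000, 0).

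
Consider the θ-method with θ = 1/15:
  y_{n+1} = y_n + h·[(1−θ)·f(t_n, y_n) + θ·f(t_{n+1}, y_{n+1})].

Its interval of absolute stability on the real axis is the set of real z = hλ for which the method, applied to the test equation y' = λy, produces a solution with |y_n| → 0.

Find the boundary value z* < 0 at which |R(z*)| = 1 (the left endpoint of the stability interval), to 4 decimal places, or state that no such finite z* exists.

left endpoint -2.3077.

Set f=λy, z=hλ:
  y_{n+1} = y_n + z·[14/15·y_n + 1/15·y_{n+1}] ⇒ (1 − 1/15z)y_{n+1} = (1 + 14/15z)y_n
  so R(z) = (1 + 14/15z)/(1 − 1/15z).

Need |R(x)|<1, x<0.
x=-0.46: |R|=0.5537
R=−1: 1+14/15x = −1+1/15x ⇒ -13/15x=2 ⇒ x=2/(-13/15)=-2.3077
Confirm numerically:
  x=-1.687: |R|=0.51645 <1
  x=-1.614: |R|=0.45720 <1
  x=-1.562: |R|=0.41468 <1
  x=-2.842: |R|=1.38931 >1
  x=-2.356: |R|=1.03618 >1
Stable set (-2.3077, 0).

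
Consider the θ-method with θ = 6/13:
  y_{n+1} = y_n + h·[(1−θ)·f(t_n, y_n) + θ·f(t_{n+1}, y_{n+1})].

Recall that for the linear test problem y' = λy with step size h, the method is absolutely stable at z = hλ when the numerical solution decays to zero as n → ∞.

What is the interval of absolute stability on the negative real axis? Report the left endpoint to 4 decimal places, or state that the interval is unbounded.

(-26.0000, 0).

Test eqn y'=λy, z=hλ:
  y_{n+1} = y_n + z·[7/13·y_n + 6/13·y_{n+1}] ⇒ (1 − 6/13z)y_{n+1} = (1 + 7/13z)y_n
  Hence R(z) = (1 + 7/13z)/(1 − 6/13z).

Need |R(x)|<1, x<0.
x=-1.58: |R|=0.0863
R=−1: 1+7/13x = −1+6/13x ⇒ -1/13x=2 ⇒ x=2/(-1/13)=-26.0000
Confirm numerically:
  x=-21.388: |R|=0.96737 <1
  x=-18.797: |R|=0.94273 <1
  x=-16.032: |R|=0.90871 <1
  x=-26.448: |R|=1.00261 >1
  x=-26.202: |R|=1.00119 >1
  x=-26.137: |R|=1.00081 >1
Interval (-26.0000, 0).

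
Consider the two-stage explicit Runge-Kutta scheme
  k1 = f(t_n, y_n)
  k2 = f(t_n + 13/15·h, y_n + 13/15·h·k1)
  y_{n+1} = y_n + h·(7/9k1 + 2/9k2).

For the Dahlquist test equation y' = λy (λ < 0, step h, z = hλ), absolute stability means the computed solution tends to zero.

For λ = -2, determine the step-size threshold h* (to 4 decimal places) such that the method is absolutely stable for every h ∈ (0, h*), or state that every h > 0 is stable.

(-5.1923,0); λ=-2 ⇒ h* = (135/26)/2 = 2.5962.

Set f=λy, z=hλ:
  k1=λy_n ⇒ h·k1=z·y_n;  k2=λ(1+13/15z)y_n ⇒ h·k2=z(1+13/15z)y_n
  y_{n+1}/y_n = 1 + 7/9z + 2/9z(1+13/15z) = 1 + z + 26/135z²
  Hence R(z) = 1 + z + 26/135z².

Find x<0 with |R(x)|<1.
x=-1.78: |R|=0.1698
R=1: x+26/135x²=0 ⇒ x=−135/26=-5.1923; min R=1−1/(4·26/135)=-0.2981>−1
Confirm numerically:
  x=-4.638: |R|=0.50487 <1
  x=-3.888: |R|=0.02333 <1
  x=-3.866: |R|=0.01248 <1
  x=-3.284: |R|=0.20696 <1
  x=-5.762: |R|=1.63220 >1
  x=-5.321: |R|=1.13188 >1
Stable set (-5.1923, 0).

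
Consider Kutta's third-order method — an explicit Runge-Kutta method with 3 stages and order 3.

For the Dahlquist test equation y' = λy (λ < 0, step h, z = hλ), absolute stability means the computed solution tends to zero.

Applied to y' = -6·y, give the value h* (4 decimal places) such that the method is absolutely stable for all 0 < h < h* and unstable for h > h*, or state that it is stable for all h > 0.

On y'=λy, z=hλ:
  order 3, 3-stage ⇒ R(z)=1+z+z^2/2+z^3/6
  (e.g. R(-0.93)=0.36839, |R|=0.36839)

Need |R(x)|<1, x<0.
x=-0.93: |R|=0.3684
|R(-2.35)|=0.7517 |R(-2.04)|=0.3741 |R(-0.52)|=0.5918
Bisect:
  x_lo=-3.0414 |R|=2.1053  x_hi=-0.0908 |R|=0.9132
  mid=-1.56610 |R|=0.02004 →hi
  mid=-2.30376 |R|=0.68790 →hi
  mid=-2.67259 |R|=1.28283 →lo
  mid=-2.48818 |R|=0.96006 →hi
  mid=-2.58039 |R|=1.11473 →lo
  mid=-2.53428 |R|=1.03576 →lo
  mid=-2.51123 |R|=0.99751 →hi
  mid=-2.52276 |R|=1.01654 →lo
  ...
  [-2.51285,-2.51267] ⇒ x*=-2.5127
So |R|<1 on (-2.5127, 0).

(-2.5127,0); λ=-6 ⇒ h* = 0.4188.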